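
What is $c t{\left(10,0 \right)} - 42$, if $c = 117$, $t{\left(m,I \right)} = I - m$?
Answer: $-1212$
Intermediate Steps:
$c t{\left(10,0 \right)} - 42 = 117 \left(0 - 10\right) - 42 = 117 \left(-10\right) - 42 = -1170 - 42 = -1212$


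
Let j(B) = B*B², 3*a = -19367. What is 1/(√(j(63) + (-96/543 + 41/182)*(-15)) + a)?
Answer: -1913963142/12281774838167 - 9*√271344055116498/12281774838167 ≈ -0.00016791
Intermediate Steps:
a = -19367/3 (a = (⅓)*(-19367) = -19367/3 ≈ -6455.7)
j(B) = B³
1/(√(j(63) + (-96/543 + 41/182)*(-15)) + a) = 1/(√(63³ + (-96/543 + 41/182)*(-15)) - 19367/3) = 1/(√(250047 + (-96*1/543 + 41*(1/182))*(-15)) - 19367/3) = 1/(√(250047 + (-32/181 + 41/182)*(-15)) - 19367/3) = 1/(√(250047 + (1597/32942)*(-15)) - 19367/3) = 1/(√(250047 - 23955/32942) - 19367/3) = 1/(√(8237024319/32942) - 19367/3) = 1/(√271344055116498/32942 - 19367/3) = 1/(-19367/3 + √271344055116498/32942)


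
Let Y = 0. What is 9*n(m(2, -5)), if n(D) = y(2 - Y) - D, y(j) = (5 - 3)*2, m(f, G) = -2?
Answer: 54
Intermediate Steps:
y(j) = 4 (y(j) = 2*2 = 4)
n(D) = 4 - D
9*n(m(2, -5)) = 9*(4 - 1*(-2)) = 9*(4 + 2) = 9*6 = 54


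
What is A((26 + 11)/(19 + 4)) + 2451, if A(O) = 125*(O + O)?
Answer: 65623/23 ≈ 2853.2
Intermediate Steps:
A(O) = 250*O (A(O) = 125*(2*O) = 250*O)
A((26 + 11)/(19 + 4)) + 2451 = 250*((26 + 11)/(19 + 4)) + 2451 = 250*(37/23) + 2451 = 9250/23 + 2451 = 65623/23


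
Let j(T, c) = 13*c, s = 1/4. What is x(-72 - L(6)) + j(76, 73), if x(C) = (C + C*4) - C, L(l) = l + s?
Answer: 636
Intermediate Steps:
s = 1/4 ≈ 0.25000
L(l) = 1/4 + l (L(l) = l + 1/4 = 1/4 + l)
x(C) = 4*C (x(C) = (C + 4*C) - C = 5*C - C = 4*C)
x(-72 - L(6)) + j(76, 73) = 4*(-72 - (1/4 + 6)) + 13*73 = 4*(-72 - 1*25/4) + 949 = 4*(-72 - 25/4) + 949 = 4*(-313/4) + 949 = -313 + 949 = 636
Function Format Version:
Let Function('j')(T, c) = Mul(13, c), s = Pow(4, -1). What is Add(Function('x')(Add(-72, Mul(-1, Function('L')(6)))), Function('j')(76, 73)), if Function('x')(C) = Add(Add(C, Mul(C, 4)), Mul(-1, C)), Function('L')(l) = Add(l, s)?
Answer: 636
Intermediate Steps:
s = Rational(1, 4) ≈ 0.25000
Function('L')(l) = Add(Rational(1, 4), l) (Function('L')(l) = Add(l, Rational(1, 4)) = Add(Rational(1, 4), l))
Function('x')(C) = Mul(4, C) (Function('x')(C) = Add(Add(C, Mul(4, C)), Mul(-1, C)) = Add(Mul(5, C), Mul(-1, C)) = Mul(4, C))
Add(Function('x')(Add(-72, Mul(-1, Function('L')(6)))), Function('j')(76, 73)) = Add(Mul(4, Add(-72, Mul(-1, Add(Rational(1, 4), 6)))), Mul(13, 73)) = Add(Mul(4, Add(-72, Mul(-1, Rational(25, 4)))), 949) = Add(Mul(4, Add(-72, Rational(-25, 4))), 949) = Add(Mul(4, Rational(-313, 4)), 949) = Add(-313, 949) = 636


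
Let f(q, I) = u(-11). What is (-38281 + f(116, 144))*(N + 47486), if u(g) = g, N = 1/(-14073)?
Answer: -8529804368428/4691 ≈ -1.8183e+9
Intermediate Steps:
N = -1/14073 ≈ -7.1058e-5
f(q, I) = -11
(-38281 + f(116, 144))*(N + 47486) = (-38281 - 11)*(-1/14073 + 47486) = -38292*668270477/14073 = -8529804368428/4691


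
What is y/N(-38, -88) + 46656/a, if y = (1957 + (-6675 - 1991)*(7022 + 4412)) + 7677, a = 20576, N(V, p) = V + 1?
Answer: 63706828576/23791 ≈ 2.6778e+6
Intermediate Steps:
N(V, p) = 1 + V
y = -99077410 (y = (1957 - 8666*11434) + 7677 = (1957 - 99087044) + 7677 = -99085087 + 7677 = -99077410)
y/N(-38, -88) + 46656/a = -99077410/(1 - 38) + 46656/20576 = -99077410/(-37) + 46656*(1/20576) = -99077410*(-1/37) + 1458/643 = 99077410/37 + 1458/643 = 63706828576/23791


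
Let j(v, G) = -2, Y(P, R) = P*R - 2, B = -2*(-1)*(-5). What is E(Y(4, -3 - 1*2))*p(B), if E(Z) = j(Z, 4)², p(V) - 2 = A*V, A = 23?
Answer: -912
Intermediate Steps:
B = -10 (B = 2*(-5) = -10)
Y(P, R) = -2 + P*R
p(V) = 2 + 23*V
E(Z) = 4 (E(Z) = (-2)² = 4)
E(Y(4, -3 - 1*2))*p(B) = 4*(2 + 23*(-10)) = 4*(2 - 230) = 4*(-228) = -912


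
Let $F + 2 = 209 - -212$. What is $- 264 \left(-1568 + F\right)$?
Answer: $303336$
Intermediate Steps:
$F = 419$ ($F = -2 + \left(209 - -212\right) = -2 + \left(209 + 212\right) = -2 + 421 = 419$)
$- 264 \left(-1568 + F\right) = - 264 \left(-1568 + 419\right) = \left(-264\right) \left(-1149\right) = 303336$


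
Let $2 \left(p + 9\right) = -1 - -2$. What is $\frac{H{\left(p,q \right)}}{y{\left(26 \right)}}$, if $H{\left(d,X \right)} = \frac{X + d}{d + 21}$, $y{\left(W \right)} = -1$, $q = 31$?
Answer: $- \frac{9}{5} \approx -1.8$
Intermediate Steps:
$p = - \frac{17}{2}$ ($p = -9 + \frac{-1 - -2}{2} = -9 + \frac{-1 + 2}{2} = -9 + \frac{1}{2} \cdot 1 = -9 + \frac{1}{2} = - \frac{17}{2} \approx -8.5$)
$H{\left(d,X \right)} = \frac{X + d}{21 + d}$
$\frac{H{\left(p,q \right)}}{y{\left(26 \right)}} = \frac{\frac{1}{21 - \frac{17}{2}} \left(31 - \frac{17}{2}\right)}{-1} = \frac{1}{\frac{25}{2}} \cdot \frac{45}{2} \left(-1\right) = \frac{2}{25} \cdot \frac{45}{2} \left(-1\right) = \frac{9}{5} \left(-1\right) = - \frac{9}{5}$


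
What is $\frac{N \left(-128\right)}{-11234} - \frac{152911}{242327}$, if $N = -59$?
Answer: $- \frac{1773927839}{1361150759} \approx -1.3033$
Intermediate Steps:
$\frac{N \left(-128\right)}{-11234} - \frac{152911}{242327} = \frac{\left(-59\right) \left(-128\right)}{-11234} - \frac{152911}{242327} = 7552 \left(- \frac{1}{11234}\right) - \frac{152911}{242327} = - \frac{3776}{5617} - \frac{152911}{242327} = - \frac{1773927839}{1361150759}$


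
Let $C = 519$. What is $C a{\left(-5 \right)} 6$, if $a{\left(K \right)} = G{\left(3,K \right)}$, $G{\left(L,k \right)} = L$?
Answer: $9342$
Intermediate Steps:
$a{\left(K \right)} = 3$
$C a{\left(-5 \right)} 6 = 519 \cdot 3 \cdot 6 = 519 \cdot 18 = 9342$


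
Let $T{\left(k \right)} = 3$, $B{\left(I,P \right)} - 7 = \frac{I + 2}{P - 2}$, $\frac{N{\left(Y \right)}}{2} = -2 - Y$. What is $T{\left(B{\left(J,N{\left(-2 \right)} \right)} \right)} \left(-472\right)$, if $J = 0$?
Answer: $-1416$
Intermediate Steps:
$N{\left(Y \right)} = -4 - 2 Y$ ($N{\left(Y \right)} = 2 \left(-2 - Y\right) = -4 - 2 Y$)
$B{\left(I,P \right)} = 7 + \frac{2 + I}{-2 + P}$ ($B{\left(I,P \right)} = 7 + \frac{I + 2}{P - 2} = 7 + \frac{2 + I}{-2 + P}$)
$T{\left(B{\left(J,N{\left(-2 \right)} \right)} \right)} \left(-472\right) = 3 \left(-472\right) = -1416$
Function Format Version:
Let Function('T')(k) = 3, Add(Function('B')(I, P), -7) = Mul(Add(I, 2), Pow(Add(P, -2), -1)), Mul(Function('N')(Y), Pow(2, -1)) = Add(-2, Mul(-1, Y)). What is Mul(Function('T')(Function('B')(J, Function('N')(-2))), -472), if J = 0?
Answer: -1416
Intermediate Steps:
Function('N')(Y) = Add(-4, Mul(-2, Y)) (Function('N')(Y) = Mul(2, Add(-2, Mul(-1, Y))) = Add(-4, Mul(-2, Y)))
Function('B')(I, P) = Add(7, Mul(Pow(Add(-2, P), -1), Add(2, I))) (Function('B')(I, P) = Add(7, Mul(Add(I, 2), Pow(Add(P, -2), -1))) = Add(7, Mul(Add(2, I), Pow(Add(-2, P), -1))) = Add(7, Mul(Pow(Add(-2, P), -1), Add(2, I))))
Mul(Function('T')(Function('B')(J, Function('N')(-2))), -472) = Mul(3, -472) = -1416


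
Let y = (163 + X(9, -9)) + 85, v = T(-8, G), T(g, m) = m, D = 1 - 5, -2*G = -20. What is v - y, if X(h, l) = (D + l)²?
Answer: -407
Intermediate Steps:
G = 10 (G = -½*(-20) = 10)
D = -4
v = 10
X(h, l) = (-4 + l)²
y = 417 (y = (163 + (-4 - 9)²) + 85 = (163 + (-13)²) + 85 = (163 + 169) + 85 = 332 + 85 = 417)
v - y = 10 - 1*417 = 10 - 417 = -407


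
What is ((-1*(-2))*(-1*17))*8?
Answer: -272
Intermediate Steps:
((-1*(-2))*(-1*17))*8 = (2*(-17))*8 = -34*8 = -272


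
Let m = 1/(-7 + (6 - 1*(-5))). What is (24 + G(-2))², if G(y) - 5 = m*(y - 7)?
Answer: 11449/16 ≈ 715.56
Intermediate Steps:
m = ¼ (m = 1/(-7 + (6 + 5)) = 1/(-7 + 11) = 1/4 = ¼ ≈ 0.25000)
G(y) = 13/4 + y/4 (G(y) = 5 + (y - 7)/4 = 5 + (-7 + y)/4 = 5 + (-7/4 + y/4) = 13/4 + y/4)
(24 + G(-2))² = (24 + (13/4 + (¼)*(-2)))² = (24 + (13/4 - ½))² = (24 + 11/4)² = (107/4)² = 11449/16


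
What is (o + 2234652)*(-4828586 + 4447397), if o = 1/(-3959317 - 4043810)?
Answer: -2272420581950659589/2667709 ≈ -8.5182e+11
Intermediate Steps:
o = -1/8003127 (o = 1/(-8003127) = -1/8003127 ≈ -1.2495e-7)
(o + 2234652)*(-4828586 + 4447397) = (-1/8003127 + 2234652)*(-4828586 + 4447397) = (17884203756803/8003127)*(-381189) = -2272420581950659589/2667709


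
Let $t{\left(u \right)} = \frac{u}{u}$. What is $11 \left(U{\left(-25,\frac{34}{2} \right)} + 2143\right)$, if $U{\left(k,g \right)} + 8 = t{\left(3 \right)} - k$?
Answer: $23771$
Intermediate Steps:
$t{\left(u \right)} = 1$
$U{\left(k,g \right)} = -7 - k$ ($U{\left(k,g \right)} = -8 - \left(-1 + k\right) = -7 - k$)
$11 \left(U{\left(-25,\frac{34}{2} \right)} + 2143\right) = 11 \left(\left(-7 - -25\right) + 2143\right) = 11 \left(\left(-7 + 25\right) + 2143\right) = 11 \left(18 + 2143\right) = 11 \cdot 2161 = 23771$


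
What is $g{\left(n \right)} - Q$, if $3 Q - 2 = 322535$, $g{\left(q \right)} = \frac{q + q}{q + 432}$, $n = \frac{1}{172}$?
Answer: $- \frac{23966111779}{222915} \approx -1.0751 \cdot 10^{5}$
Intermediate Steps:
$n = \frac{1}{172} \approx 0.005814$
$g{\left(q \right)} = \frac{2 q}{432 + q}$
$Q = \frac{322537}{3}$ ($Q = \frac{2}{3} + \frac{1}{3} \cdot 322535 = \frac{2}{3} + \frac{322535}{3} = \frac{322537}{3} \approx 1.0751 \cdot 10^{5}$)
$g{\left(n \right)} - Q = 2 \cdot \frac{1}{172} \frac{1}{432 + \frac{1}{172}} - \frac{322537}{3} = 2 \cdot \frac{1}{172} \frac{1}{\frac{74305}{172}} - \frac{322537}{3} = 2 \cdot \frac{1}{172} \cdot \frac{172}{74305} - \frac{322537}{3} = \frac{2}{74305} - \frac{322537}{3} = - \frac{23966111779}{222915}$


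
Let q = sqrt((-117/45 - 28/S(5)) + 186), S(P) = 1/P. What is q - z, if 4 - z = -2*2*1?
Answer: -8 + sqrt(1085)/5 ≈ -1.4121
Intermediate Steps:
z = 8 (z = 4 - (-2*2) = 4 - (-4) = 4 - 1*(-4) = 4 + 4 = 8)
q = sqrt(1085)/5 (q = sqrt((-117/45 - 28/(1/5)) + 186) = sqrt((-117*1/45 - 28/1/5) + 186) = sqrt((-13/5 - 28*5) + 186) = sqrt((-13/5 - 140) + 186) = sqrt(-713/5 + 186) = sqrt(217/5) = sqrt(1085)/5 ≈ 6.5879)
q - z = sqrt(1085)/5 - 1*8 = sqrt(1085)/5 - 8 = -8 + sqrt(1085)/5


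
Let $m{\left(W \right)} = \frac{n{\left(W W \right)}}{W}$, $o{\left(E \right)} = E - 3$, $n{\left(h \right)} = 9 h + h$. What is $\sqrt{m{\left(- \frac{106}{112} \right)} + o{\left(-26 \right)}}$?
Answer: $\frac{i \sqrt{7539}}{14} \approx 6.202 i$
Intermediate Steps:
$n{\left(h \right)} = 10 h$
$o{\left(E \right)} = -3 + E$
$m{\left(W \right)} = 10 W$ ($m{\left(W \right)} = \frac{10 W W}{W} = \frac{10 W^{2}}{W} = 10 W$)
$\sqrt{m{\left(- \frac{106}{112} \right)} + o{\left(-26 \right)}} = \sqrt{10 \left(- \frac{106}{112}\right) - 29} = \sqrt{10 \left(\left(-106\right) \frac{1}{112}\right) - 29} = \sqrt{10 \left(- \frac{53}{56}\right) - 29} = \sqrt{- \frac{265}{28} - 29} = \sqrt{- \frac{1077}{28}} = \frac{i \sqrt{7539}}{14}$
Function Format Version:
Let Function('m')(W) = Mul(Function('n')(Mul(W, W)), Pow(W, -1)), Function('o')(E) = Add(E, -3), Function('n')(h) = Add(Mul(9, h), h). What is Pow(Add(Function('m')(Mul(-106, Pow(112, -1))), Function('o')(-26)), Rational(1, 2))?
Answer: Mul(Rational(1, 14), I, Pow(7539, Rational(1, 2))) ≈ Mul(6.2020, I)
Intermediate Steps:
Function('n')(h) = Mul(10, h)
Function('o')(E) = Add(-3, E)
Function('m')(W) = Mul(10, W) (Function('m')(W) = Mul(Mul(10, Mul(W, W)), Pow(W, -1)) = Mul(Mul(10, Pow(W, 2)), Pow(W, -1)) = Mul(10, W))
Pow(Add(Function('m')(Mul(-106, Pow(112, -1))), Function('o')(-26)), Rational(1, 2)) = Pow(Add(Mul(10, Mul(-106, Pow(112, -1))), Add(-3, -26)), Rational(1, 2)) = Pow(Add(Mul(10, Mul(-106, Rational(1, 112))), -29), Rational(1, 2)) = Pow(Add(Mul(10, Rational(-53, 56)), -29), Rational(1, 2)) = Pow(Add(Rational(-265, 28), -29), Rational(1, 2)) = Pow(Rational(-1077, 28), Rational(1, 2)) = Mul(Rational(1, 14), I, Pow(7539, Rational(1, 2)))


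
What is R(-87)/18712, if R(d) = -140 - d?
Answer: -53/18712 ≈ -0.0028324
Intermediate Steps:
R(-87)/18712 = (-140 - 1*(-87))/18712 = (-140 + 87)*(1/18712) = -53*1/18712 = -53/18712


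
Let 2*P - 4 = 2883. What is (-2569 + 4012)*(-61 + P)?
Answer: 3989895/2 ≈ 1.9949e+6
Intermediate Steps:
P = 2887/2 (P = 2 + (½)*2883 = 2 + 2883/2 = 2887/2 ≈ 1443.5)
(-2569 + 4012)*(-61 + P) = (-2569 + 4012)*(-61 + 2887/2) = 1443*(2765/2) = 3989895/2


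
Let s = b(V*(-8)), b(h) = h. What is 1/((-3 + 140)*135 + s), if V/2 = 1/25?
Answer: 25/462359 ≈ 5.4071e-5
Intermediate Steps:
V = 2/25 ≈ 0.080000
s = -16/25 (s = (2/25)*(-8) = -16/25 ≈ -0.64000)
1/((-3 + 140)*135 + s) = 1/((-3 + 140)*135 - 16/25) = 1/(137*135 - 16/25) = 1/(18495 - 16/25) = 1/(462359/25) = 25/462359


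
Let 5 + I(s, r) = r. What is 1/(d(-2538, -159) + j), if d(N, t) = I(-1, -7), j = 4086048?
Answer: 1/4086036 ≈ 2.4474e-7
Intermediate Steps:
I(s, r) = -5 + r
d(N, t) = -12 (d(N, t) = -5 - 7 = -12)
1/(d(-2538, -159) + j) = 1/(-12 + 4086048) = 1/4086036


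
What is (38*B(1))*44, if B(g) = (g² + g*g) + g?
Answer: 5016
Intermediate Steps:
B(g) = g + 2*g² (B(g) = (g² + g²) + g = 2*g² + g = g + 2*g²)
(38*B(1))*44 = (38*(1*(1 + 2*1)))*44 = (38*(1*(1 + 2)))*44 = (38*(1*3))*44 = (38*3)*44 = 114*44 = 5016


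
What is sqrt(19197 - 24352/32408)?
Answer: sqrt(315021976153)/4051 ≈ 138.55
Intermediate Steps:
sqrt(19197 - 24352/32408) = sqrt(19197 - 24352*1/32408) = sqrt(19197 - 3044/4051) = sqrt(77764003/4051) = sqrt(315021976153)/4051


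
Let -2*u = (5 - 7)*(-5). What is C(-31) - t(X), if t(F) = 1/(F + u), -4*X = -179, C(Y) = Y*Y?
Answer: 152795/159 ≈ 960.97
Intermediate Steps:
C(Y) = Y²
X = 179/4 (X = -¼*(-179) = 179/4 ≈ 44.750)
u = -5 (u = -(5 - 7)*(-5)/2 = -(-1)*(-5) = -½*10 = -5)
t(F) = 1/(-5 + F) (t(F) = 1/(F - 5) = 1/(-5 + F))
C(-31) - t(X) = (-31)² - 1/(-5 + 179/4) = 961 - 1/159/4 = 961 - 1*4/159 = 961 - 4/159 = 152795/159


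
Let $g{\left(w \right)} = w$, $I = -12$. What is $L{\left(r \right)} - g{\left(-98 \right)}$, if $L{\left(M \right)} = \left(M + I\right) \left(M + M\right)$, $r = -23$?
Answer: $1708$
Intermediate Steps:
$L{\left(M \right)} = 2 M \left(-12 + M\right)$ ($L{\left(M \right)} = \left(M - 12\right) \left(M + M\right) = \left(-12 + M\right) 2 M = 2 M \left(-12 + M\right)$)
$L{\left(r \right)} - g{\left(-98 \right)} = 2 \left(-23\right) \left(-12 - 23\right) - -98 = 2 \left(-23\right) \left(-35\right) + 98 = 1610 + 98 = 1708$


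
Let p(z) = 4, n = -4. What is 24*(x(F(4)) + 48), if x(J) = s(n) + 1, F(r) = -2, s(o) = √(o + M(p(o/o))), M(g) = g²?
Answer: 1176 + 48*√3 ≈ 1259.1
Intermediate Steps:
s(o) = √(16 + o) (s(o) = √(o + 4²) = √(o + 16) = √(16 + o))
x(J) = 1 + 2*√3 (x(J) = √(16 - 4) + 1 = √12 + 1 = 2*√3 + 1 = 1 + 2*√3)
24*(x(F(4)) + 48) = 24*((1 + 2*√3) + 48) = 24*(49 + 2*√3) = 1176 + 48*√3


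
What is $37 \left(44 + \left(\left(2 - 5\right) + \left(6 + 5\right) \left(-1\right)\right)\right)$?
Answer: $1110$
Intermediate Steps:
$37 \left(44 + \left(\left(2 - 5\right) + \left(6 + 5\right) \left(-1\right)\right)\right) = 37 \left(44 + \left(-3 + 11 \left(-1\right)\right)\right) = 37 \left(44 - 14\right) = 37 \cdot 30 = 1110$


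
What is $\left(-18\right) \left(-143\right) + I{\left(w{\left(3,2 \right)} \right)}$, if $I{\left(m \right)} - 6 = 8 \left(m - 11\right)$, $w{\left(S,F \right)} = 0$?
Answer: $2492$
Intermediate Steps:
$I{\left(m \right)} = -82 + 8 m$ ($I{\left(m \right)} = 6 + 8 \left(m - 11\right) = 6 + 8 \left(-11 + m\right) = 6 + \left(-88 + 8 m\right) = -82 + 8 m$)
$\left(-18\right) \left(-143\right) + I{\left(w{\left(3,2 \right)} \right)} = \left(-18\right) \left(-143\right) + \left(-82 + 8 \cdot 0\right) = 2574 + \left(-82 + 0\right) = 2574 - 82 = 2492$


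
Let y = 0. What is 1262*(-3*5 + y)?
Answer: -18930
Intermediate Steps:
1262*(-3*5 + y) = 1262*(-3*5 + 0) = 1262*(-15 + 0) = 1262*(-15) = -18930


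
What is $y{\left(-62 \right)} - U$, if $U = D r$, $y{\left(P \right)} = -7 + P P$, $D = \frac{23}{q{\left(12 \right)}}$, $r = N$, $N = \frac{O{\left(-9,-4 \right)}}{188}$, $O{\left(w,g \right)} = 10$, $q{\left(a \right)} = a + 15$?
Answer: $\frac{9738191}{2538} \approx 3837.0$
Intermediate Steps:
$q{\left(a \right)} = 15 + a$
$N = \frac{5}{94}$ ($N = \frac{10}{188} = 10 \cdot \frac{1}{188} = \frac{5}{94} \approx 0.053191$)
$r = \frac{5}{94} \approx 0.053191$
$D = \frac{23}{27}$ ($D = \frac{23}{15 + 12} = \frac{23}{27} \approx 0.85185$)
$y{\left(P \right)} = -7 + P^{2}$
$U = \frac{115}{2538}$ ($U = \frac{23}{27} \cdot \frac{5}{94} = \frac{115}{2538} \approx 0.045311$)
$y{\left(-62 \right)} - U = \left(-7 + \left(-62\right)^{2}\right) - \frac{115}{2538} = \left(-7 + 3844\right) - \frac{115}{2538} = 3837 - \frac{115}{2538} = \frac{9738191}{2538}$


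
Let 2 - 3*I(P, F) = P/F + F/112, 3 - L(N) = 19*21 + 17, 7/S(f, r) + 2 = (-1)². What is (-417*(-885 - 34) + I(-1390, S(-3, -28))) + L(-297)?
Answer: 128602151/336 ≈ 3.8274e+5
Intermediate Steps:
S(f, r) = -7 (S(f, r) = 7/(-2 + (-1)²) = 7/(-2 + 1) = 7/(-1) = 7*(-1) = -7)
L(N) = -413 (L(N) = 3 - (19*21 + 17) = 3 - (399 + 17) = 3 - 1*416 = 3 - 416 = -413)
I(P, F) = ⅔ - F/336 - P/(3*F) (I(P, F) = ⅔ - (P/F + F/112)/3 = ⅔ - (F/112 + P/F)/3 = ⅔ + (-F/336 - P/(3*F)) = ⅔ - F/336 - P/(3*F))
(-417*(-885 - 34) + I(-1390, S(-3, -28))) + L(-297) = (-417*(-885 - 34) + (⅔ - 1/336*(-7) - ⅓*(-1390)/(-7))) - 413 = (-417*(-919) + (⅔ + 1/48 - ⅓*(-1390)*(-⅐))) - 413 = (383223 + (⅔ + 1/48 - 1390/21)) - 413 = (383223 - 22009/336) - 413 = 128740919/336 - 413 = 128602151/336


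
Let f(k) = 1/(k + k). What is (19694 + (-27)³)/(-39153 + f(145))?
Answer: -3190/11354369 ≈ -0.00028095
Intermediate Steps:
f(k) = 1/(2*k)
(19694 + (-27)³)/(-39153 + f(145)) = (19694 + (-27)³)/(-39153 + (½)/145) = (19694 - 19683)/(-39153 + (½)*(1/145)) = 11/(-39153 + 1/290) = 11/(-11354369/290) = 11*(-290/11354369) = -3190/11354369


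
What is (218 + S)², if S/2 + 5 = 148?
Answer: 254016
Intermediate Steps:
S = 286 (S = -10 + 2*148 = -10 + 296 = 286)
(218 + S)² = (218 + 286)² = 504² = 254016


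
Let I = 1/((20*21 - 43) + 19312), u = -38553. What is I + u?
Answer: -759070016/19689 ≈ -38553.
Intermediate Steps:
I = 1/19689 (I = 1/((420 - 43) + 19312) = 1/(377 + 19312) = 1/19689 ≈ 5.0790e-5)
I + u = 1/19689 - 38553 = -759070016/19689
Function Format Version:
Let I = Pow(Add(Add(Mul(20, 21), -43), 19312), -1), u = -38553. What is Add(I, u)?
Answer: Rational(-759070016, 19689) ≈ -38553.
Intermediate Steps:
I = Rational(1, 19689) (I = Pow(Add(Add(420, -43), 19312), -1) = Pow(Add(377, 19312), -1) = Pow(19689, -1) = Rational(1, 19689) ≈ 5.0790e-5)
Add(I, u) = Add(Rational(1, 19689), -38553) = Rational(-759070016, 19689)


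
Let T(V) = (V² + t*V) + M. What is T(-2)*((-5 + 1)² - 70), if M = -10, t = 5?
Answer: 864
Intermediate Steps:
T(V) = -10 + V² + 5*V (T(V) = (V² + 5*V) - 10 = -10 + V² + 5*V)
T(-2)*((-5 + 1)² - 70) = (-10 + (-2)² + 5*(-2))*((-5 + 1)² - 70) = (-10 + 4 - 10)*((-4)² - 70) = -16*(16 - 70) = -16*(-54) = 864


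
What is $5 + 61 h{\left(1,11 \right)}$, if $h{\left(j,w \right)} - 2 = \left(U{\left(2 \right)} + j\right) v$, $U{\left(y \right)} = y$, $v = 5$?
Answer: $1042$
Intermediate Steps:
$h{\left(j,w \right)} = 12 + 5 j$ ($h{\left(j,w \right)} = 2 + \left(2 + j\right) 5 = 2 + \left(10 + 5 j\right) = 12 + 5 j$)
$5 + 61 h{\left(1,11 \right)} = 5 + 61 \left(12 + 5 \cdot 1\right) = 5 + 61 \left(12 + 5\right) = 5 + 61 \cdot 17 = 5 + 1037 = 1042$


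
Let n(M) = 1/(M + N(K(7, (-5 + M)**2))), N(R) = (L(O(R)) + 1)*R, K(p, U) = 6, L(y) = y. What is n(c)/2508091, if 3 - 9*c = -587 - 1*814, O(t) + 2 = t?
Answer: 1/466504926 ≈ 2.1436e-9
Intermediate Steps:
O(t) = -2 + t
c = 156 (c = 1/3 - (-587 - 1*814)/9 = 1/3 - (-587 - 814)/9 = 1/3 - 1/9*(-1401) = 1/3 + 467/3 = 156)
N(R) = R*(-1 + R) (N(R) = ((-2 + R) + 1)*R = (-1 + R)*R = R*(-1 + R))
n(M) = 1/(30 + M) (n(M) = 1/(M + 6*(-1 + 6)) = 1/(M + 6*5) = 1/(M + 30) = 1/(30 + M))
n(c)/2508091 = 1/((30 + 156)*2508091) = (1/2508091)/186 = (1/186)*(1/2508091) = 1/466504926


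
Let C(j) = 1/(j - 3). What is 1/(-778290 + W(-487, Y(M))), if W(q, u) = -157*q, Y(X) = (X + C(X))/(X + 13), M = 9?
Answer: -1/701831 ≈ -1.4248e-6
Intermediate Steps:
C(j) = 1/(-3 + j)
Y(X) = (X + 1/(-3 + X))/(13 + X) (Y(X) = (X + 1/(-3 + X))/(X + 13) = (X + 1/(-3 + X))/(13 + X))
1/(-778290 + W(-487, Y(M))) = 1/(-778290 - 157*(-487)) = 1/(-778290 + 76459) = 1/(-701831) = -1/701831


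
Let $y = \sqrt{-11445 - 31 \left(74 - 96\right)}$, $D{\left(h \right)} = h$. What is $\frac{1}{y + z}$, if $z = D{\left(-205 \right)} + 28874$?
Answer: $\frac{28669}{821922324} - \frac{i \sqrt{10763}}{821922324} \approx 3.488 \cdot 10^{-5} - 1.2622 \cdot 10^{-7} i$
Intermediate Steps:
$y = i \sqrt{10763}$ ($y = \sqrt{-11445 - -682} = \sqrt{-11445 + 682} = \sqrt{-10763} = i \sqrt{10763} \approx 103.74 i$)
$z = 28669$ ($z = -205 + 28874 = 28669$)
$\frac{1}{y + z} = \frac{1}{i \sqrt{10763} + 28669} = \frac{1}{28669 + i \sqrt{10763}}$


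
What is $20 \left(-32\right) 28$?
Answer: $-17920$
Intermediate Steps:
$20 \left(-32\right) 28 = \left(-640\right) 28 = -17920$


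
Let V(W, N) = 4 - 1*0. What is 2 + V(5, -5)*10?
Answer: 42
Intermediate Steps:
V(W, N) = 4 (V(W, N) = 4 + 0 = 4)
2 + V(5, -5)*10 = 2 + 4*10 = 2 + 40 = 42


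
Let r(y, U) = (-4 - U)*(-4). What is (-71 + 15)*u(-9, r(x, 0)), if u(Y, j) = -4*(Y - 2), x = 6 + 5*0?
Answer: -2464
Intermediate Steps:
x = 6 (x = 6 + 0 = 6)
r(y, U) = 16 + 4*U
u(Y, j) = 8 - 4*Y (u(Y, j) = -4*(-2 + Y) = 8 - 4*Y)
(-71 + 15)*u(-9, r(x, 0)) = (-71 + 15)*(8 - 4*(-9)) = -56*(8 + 36) = -56*44 = -2464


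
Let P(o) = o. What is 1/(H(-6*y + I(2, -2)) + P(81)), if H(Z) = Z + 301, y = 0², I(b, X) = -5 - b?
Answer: 1/375 ≈ 0.0026667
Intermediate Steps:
y = 0
H(Z) = 301 + Z
1/(H(-6*y + I(2, -2)) + P(81)) = 1/((301 + (-6*0 + (-5 - 1*2))) + 81) = 1/((301 + (0 + (-5 - 2))) + 81) = 1/((301 + (0 - 7)) + 81) = 1/((301 - 7) + 81) = 1/(294 + 81) = 1/375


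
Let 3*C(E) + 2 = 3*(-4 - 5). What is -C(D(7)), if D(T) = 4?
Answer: 29/3 ≈ 9.6667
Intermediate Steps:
C(E) = -29/3 (C(E) = -⅔ + (3*(-4 - 5))/3 = -⅔ + (3*(-9))/3 = -⅔ + (⅓)*(-27) = -⅔ - 9 = -29/3)
-C(D(7)) = -1*(-29/3) = 29/3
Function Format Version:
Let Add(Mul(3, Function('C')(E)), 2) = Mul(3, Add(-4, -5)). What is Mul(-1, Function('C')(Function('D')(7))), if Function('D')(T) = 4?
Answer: Rational(29, 3) ≈ 9.6667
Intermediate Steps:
Function('C')(E) = Rational(-29, 3) (Function('C')(E) = Add(Rational(-2, 3), Mul(Rational(1, 3), Mul(3, Add(-4, -5)))) = Add(Rational(-2, 3), Mul(Rational(1, 3), Mul(3, -9))) = Add(Rational(-2, 3), Mul(Rational(1, 3), -27)) = Add(Rational(-2, 3), -9) = Rational(-29, 3))
Mul(-1, Function('C')(Function('D')(7))) = Mul(-1, Rational(-29, 3)) = Rational(29, 3)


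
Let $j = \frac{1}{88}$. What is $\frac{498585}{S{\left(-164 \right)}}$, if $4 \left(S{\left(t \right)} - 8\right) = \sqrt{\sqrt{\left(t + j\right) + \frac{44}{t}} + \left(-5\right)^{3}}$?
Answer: $\frac{1798894680}{28864 + \sqrt{451} \sqrt{-225500 + i \sqrt{534560378}}} \approx 54759.0 - 18821.0 i$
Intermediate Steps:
$j = \frac{1}{88} \approx 0.011364$
$S{\left(t \right)} = 8 + \frac{\sqrt{-125 + \sqrt{\frac{1}{88} + t + \frac{44}{t}}}}{4}$ ($S{\left(t \right)} = 8 + \frac{\sqrt{\sqrt{\left(t + \frac{1}{88}\right) + \frac{44}{t}} + \left(-5\right)^{3}}}{4} = 8 + \frac{\sqrt{\sqrt{\left(\frac{1}{88} + t\right) + \frac{44}{t}} - 125}}{4} = 8 + \frac{\sqrt{\sqrt{\frac{1}{88} + t + \frac{44}{t}} - 125}}{4} = 8 + \frac{\sqrt{-125 + \sqrt{\frac{1}{88} + t + \frac{44}{t}}}}{4}$)
$\frac{498585}{S{\left(-164 \right)}} = \frac{498585}{8 + \frac{\sqrt{-60500 + 11 \sqrt{22} \sqrt{1 + 88 \left(-164\right) + \frac{3872}{-164}}}}{88}} = \frac{498585}{8 + \frac{\sqrt{-60500 + 11 \sqrt{22} \sqrt{1 - 14432 + 3872 \left(- \frac{1}{164}\right)}}}{88}} = \frac{498585}{8 + \frac{\sqrt{-60500 + 11 \sqrt{22} \sqrt{1 - 14432 - \frac{968}{41}}}}{88}} = \frac{498585}{8 + \frac{\sqrt{-60500 + 11 \sqrt{22} \sqrt{- \frac{592639}{41}}}}{88}} = \frac{498585}{8 + \frac{\sqrt{-60500 + 11 \sqrt{22} \frac{i \sqrt{24298199}}{41}}}{88}} = \frac{498585}{8 + \frac{\sqrt{-60500 + \frac{11 i \sqrt{534560378}}{41}}}{88}}$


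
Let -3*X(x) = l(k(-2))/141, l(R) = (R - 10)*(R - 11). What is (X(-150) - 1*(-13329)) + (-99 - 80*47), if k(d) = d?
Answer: 1335218/141 ≈ 9469.6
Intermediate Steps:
l(R) = (-11 + R)*(-10 + R) (l(R) = (-10 + R)*(-11 + R) = (-11 + R)*(-10 + R))
X(x) = -52/141 (X(x) = -(110 + (-2)**2 - 21*(-2))/(3*141) = -(110 + 4 + 42)/(3*141) = -52/141)
(X(-150) - 1*(-13329)) + (-99 - 80*47) = (-52/141 - 1*(-13329)) + (-99 - 80*47) = (-52/141 + 13329) + (-99 - 3760) = 1879337/141 - 3859 = 1335218/141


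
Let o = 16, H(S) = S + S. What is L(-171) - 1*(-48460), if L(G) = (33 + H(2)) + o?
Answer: 48513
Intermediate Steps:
H(S) = 2*S
L(G) = 53 (L(G) = (33 + 2*2) + 16 = (33 + 4) + 16 = 37 + 16 = 53)
L(-171) - 1*(-48460) = 53 - 1*(-48460) = 53 + 48460 = 48513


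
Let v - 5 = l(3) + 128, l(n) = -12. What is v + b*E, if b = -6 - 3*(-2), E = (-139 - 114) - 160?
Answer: 121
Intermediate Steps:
E = -413 (E = -253 - 160 = -413)
b = 0 (b = -6 + 6 = 0)
v = 121 (v = 5 + (-12 + 128) = 5 + 116 = 121)
v + b*E = 121 + 0*(-413) = 121 + 0 = 121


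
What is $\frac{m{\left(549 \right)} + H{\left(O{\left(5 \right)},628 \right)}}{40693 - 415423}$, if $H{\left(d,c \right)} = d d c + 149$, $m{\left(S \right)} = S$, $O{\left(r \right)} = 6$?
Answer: $- \frac{11653}{187365} \approx -0.062194$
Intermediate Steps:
$H{\left(d,c \right)} = 149 + c d^{2}$ ($H{\left(d,c \right)} = d^{2} c + 149 = c d^{2} + 149 = 149 + c d^{2}$)
$\frac{m{\left(549 \right)} + H{\left(O{\left(5 \right)},628 \right)}}{40693 - 415423} = \frac{549 + \left(149 + 628 \cdot 6^{2}\right)}{40693 - 415423} = \frac{549 + \left(149 + 628 \cdot 36\right)}{-374730} = \left(549 + \left(149 + 22608\right)\right) \left(- \frac{1}{374730}\right) = \left(549 + 22757\right) \left(- \frac{1}{374730}\right) = 23306 \left(- \frac{1}{374730}\right) = - \frac{11653}{187365}$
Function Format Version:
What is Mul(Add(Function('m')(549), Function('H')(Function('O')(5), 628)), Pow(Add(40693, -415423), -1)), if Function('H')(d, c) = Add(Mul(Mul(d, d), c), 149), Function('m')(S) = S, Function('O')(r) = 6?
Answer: Rational(-11653, 187365) ≈ -0.062194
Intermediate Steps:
Function('H')(d, c) = Add(149, Mul(c, Pow(d, 2))) (Function('H')(d, c) = Add(Mul(Pow(d, 2), c), 149) = Add(Mul(c, Pow(d, 2)), 149) = Add(149, Mul(c, Pow(d, 2))))
Mul(Add(Function('m')(549), Function('H')(Function('O')(5), 628)), Pow(Add(40693, -415423), -1)) = Mul(Add(549, Add(149, Mul(628, Pow(6, 2)))), Pow(Add(40693, -415423), -1)) = Mul(Add(549, Add(149, Mul(628, 36))), Pow(-374730, -1)) = Mul(Add(549, Add(149, 22608)), Rational(-1, 374730)) = Mul(Add(549, 22757), Rational(-1, 374730)) = Mul(23306, Rational(-1, 374730)) = Rational(-11653, 187365)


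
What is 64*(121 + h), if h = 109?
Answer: 14720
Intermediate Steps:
64*(121 + h) = 64*(121 + 109) = 64*230 = 14720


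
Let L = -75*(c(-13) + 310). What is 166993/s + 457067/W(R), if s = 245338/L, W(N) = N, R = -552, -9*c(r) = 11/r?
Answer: -14663831349599/880272744 ≈ -16658.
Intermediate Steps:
c(r) = -11/(9*r)
L = -907025/39 (L = -75*(-11/9/(-13) + 310) = -75*(-11/9*(-1/13) + 310) = -75*(11/117 + 310) = -75*36281/117 = -907025/39 ≈ -23257.)
s = -9568182/907025 (s = 245338/(-907025/39) = 245338*(-39/907025) = -9568182/907025 ≈ -10.549)
166993/s + 457067/W(R) = 166993/(-9568182/907025) + 457067/(-552) = 166993*(-907025/9568182) + 457067*(-1/552) = -151466825825/9568182 - 457067/552 = -14663831349599/880272744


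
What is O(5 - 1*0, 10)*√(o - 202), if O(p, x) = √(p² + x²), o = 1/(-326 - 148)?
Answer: 115*I*√428970/474 ≈ 158.9*I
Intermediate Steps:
o = -1/474 (o = 1/(-474) = -1/474 ≈ -0.0021097)
O(5 - 1*0, 10)*√(o - 202) = √((5 - 1*0)² + 10²)*√(-1/474 - 202) = √((5 + 0)² + 100)*√(-95749/474) = √(5² + 100)*(23*I*√85794/474) = √(25 + 100)*(23*I*√85794/474) = √125*(23*I*√85794/474) = (5*√5)*(23*I*√85794/474) = 115*I*√428970/474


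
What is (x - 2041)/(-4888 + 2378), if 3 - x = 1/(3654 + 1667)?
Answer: 10844199/13355710 ≈ 0.81195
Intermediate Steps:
x = 15962/5321 (x = 3 - 1/(3654 + 1667) = 3 - 1/5321 = 15962/5321 ≈ 2.9998)
(x - 2041)/(-4888 + 2378) = (15962/5321 - 2041)/(-4888 + 2378) = -10844199/5321/(-2510) = -10844199/5321*(-1/2510) = 10844199/13355710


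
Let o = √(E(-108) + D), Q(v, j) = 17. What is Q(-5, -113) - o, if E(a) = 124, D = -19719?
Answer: 17 - I*√19595 ≈ 17.0 - 139.98*I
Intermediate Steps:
o = I*√19595 (o = √(124 - 19719) = √(-19595) = I*√19595 ≈ 139.98*I)
Q(-5, -113) - o = 17 - I*√19595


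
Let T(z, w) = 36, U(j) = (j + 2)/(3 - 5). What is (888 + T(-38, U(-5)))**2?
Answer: 853776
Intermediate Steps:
U(j) = -1 - j/2 (U(j) = (2 + j)/(-2) = (2 + j)*(-1/2) = -1 - j/2)
(888 + T(-38, U(-5)))**2 = (888 + 36)**2 = 924**2 = 853776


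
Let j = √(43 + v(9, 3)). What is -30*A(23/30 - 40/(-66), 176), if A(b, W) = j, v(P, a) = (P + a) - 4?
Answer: -30*√51 ≈ -214.24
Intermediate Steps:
v(P, a) = -4 + P + a
j = √51 (j = √(43 + (-4 + 9 + 3)) = √(43 + 8) = √51 ≈ 7.1414)
A(b, W) = √51
-30*A(23/30 - 40/(-66), 176) = -30*√51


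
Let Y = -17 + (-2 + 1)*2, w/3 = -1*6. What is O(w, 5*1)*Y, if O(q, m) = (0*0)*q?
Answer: 0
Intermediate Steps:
w = -18 (w = 3*(-1*6) = 3*(-6) = -18)
O(q, m) = 0 (O(q, m) = 0*q = 0)
Y = -19 (Y = -17 - 1*2 = -17 - 2 = -19)
O(w, 5*1)*Y = 0*(-19) = 0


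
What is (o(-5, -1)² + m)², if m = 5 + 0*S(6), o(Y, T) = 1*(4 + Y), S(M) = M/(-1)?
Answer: 36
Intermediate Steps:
S(M) = -M (S(M) = M*(-1) = -M)
o(Y, T) = 4 + Y
m = 5 (m = 5 + 0*(-1*6) = 5 + 0*(-6) = 5 + 0 = 5)
(o(-5, -1)² + m)² = ((4 - 5)² + 5)² = ((-1)² + 5)² = (1 + 5)² = 6² = 36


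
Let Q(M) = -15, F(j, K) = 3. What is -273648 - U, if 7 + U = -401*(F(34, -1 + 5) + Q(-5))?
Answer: -278453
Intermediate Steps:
U = 4805 (U = -7 - 401*(3 - 15) = -7 - 401*(-12) = -7 + 4812 = 4805)
-273648 - U = -273648 - 1*4805 = -273648 - 4805 = -278453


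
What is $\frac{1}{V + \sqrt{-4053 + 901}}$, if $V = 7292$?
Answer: $\frac{1823}{13294104} - \frac{i \sqrt{197}}{13294104} \approx 0.00013713 - 1.0558 \cdot 10^{-6} i$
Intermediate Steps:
$\frac{1}{V + \sqrt{-4053 + 901}} = \frac{1}{7292 + \sqrt{-4053 + 901}} = \frac{1}{7292 + \sqrt{-3152}} = \frac{1}{7292 + 4 i \sqrt{197}}$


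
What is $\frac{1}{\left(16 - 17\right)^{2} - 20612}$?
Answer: $- \frac{1}{20611} \approx -4.8518 \cdot 10^{-5}$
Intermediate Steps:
$\frac{1}{\left(16 - 17\right)^{2} - 20612} = \frac{1}{\left(-1\right)^{2} - 20612} = \frac{1}{1 - 20612} = \frac{1}{-20611} = - \frac{1}{20611}$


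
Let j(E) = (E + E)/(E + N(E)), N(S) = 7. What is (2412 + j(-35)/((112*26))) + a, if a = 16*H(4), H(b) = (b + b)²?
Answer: 20011269/5824 ≈ 3436.0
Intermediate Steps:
H(b) = 4*b² (H(b) = (2*b)² = 4*b²)
a = 1024 (a = 16*(4*4²) = 16*(4*16) = 16*64 = 1024)
j(E) = 2*E/(7 + E) (j(E) = (E + E)/(E + 7) = (2*E)/(7 + E) = 2*E/(7 + E))
(2412 + j(-35)/((112*26))) + a = (2412 + (2*(-35)/(7 - 35))/((112*26))) + 1024 = (2412 + (2*(-35)/(-28))/2912) + 1024 = (2412 + (2*(-35)*(-1/28))*(1/2912)) + 1024 = (2412 + (5/2)*(1/2912)) + 1024 = (2412 + 5/5824) + 1024 = 14047493/5824 + 1024 = 20011269/5824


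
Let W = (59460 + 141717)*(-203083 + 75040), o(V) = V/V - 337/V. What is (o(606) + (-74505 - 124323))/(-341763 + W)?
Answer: 120489499/15610346914644 ≈ 7.7186e-6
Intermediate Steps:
o(V) = 1 - 337/V
W = -25759306611 (W = 201177*(-128043) = -25759306611)
(o(606) + (-74505 - 124323))/(-341763 + W) = ((-337 + 606)/606 + (-74505 - 124323))/(-341763 - 25759306611) = ((1/606)*269 - 198828)/(-25759648374) = (269/606 - 198828)*(-1/25759648374) = -120489499/606*(-1/25759648374) = 120489499/15610346914644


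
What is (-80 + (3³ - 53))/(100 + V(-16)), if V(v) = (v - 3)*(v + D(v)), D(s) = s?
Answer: -53/354 ≈ -0.14972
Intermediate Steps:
V(v) = 2*v*(-3 + v) (V(v) = (v - 3)*(v + v) = (-3 + v)*(2*v) = 2*v*(-3 + v))
(-80 + (3³ - 53))/(100 + V(-16)) = (-80 + (3³ - 53))/(100 + 2*(-16)*(-3 - 16)) = (-80 + (27 - 53))/(100 + 2*(-16)*(-19)) = (-80 - 26)/(100 + 608) = -106/708 = -106*1/708 = -53/354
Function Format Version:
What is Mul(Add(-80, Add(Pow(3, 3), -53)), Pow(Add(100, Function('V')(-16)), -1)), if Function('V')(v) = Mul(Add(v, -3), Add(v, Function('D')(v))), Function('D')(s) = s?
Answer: Rational(-53, 354) ≈ -0.14972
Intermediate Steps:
Function('V')(v) = Mul(2, v, Add(-3, v)) (Function('V')(v) = Mul(Add(v, -3), Add(v, v)) = Mul(Add(-3, v), Mul(2, v)) = Mul(2, v, Add(-3, v)))
Mul(Add(-80, Add(Pow(3, 3), -53)), Pow(Add(100, Function('V')(-16)), -1)) = Mul(Add(-80, Add(Pow(3, 3), -53)), Pow(Add(100, Mul(2, -16, Add(-3, -16))), -1)) = Mul(Add(-80, Add(27, -53)), Pow(Add(100, Mul(2, -16, -19)), -1)) = Mul(Add(-80, -26), Pow(Add(100, 608), -1)) = Mul(-106, Pow(708, -1)) = Mul(-106, Rational(1, 708)) = Rational(-53, 354)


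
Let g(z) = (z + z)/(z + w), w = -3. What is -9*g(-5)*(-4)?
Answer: 45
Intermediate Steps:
g(z) = 2*z/(-3 + z) (g(z) = (z + z)/(z - 3) = (2*z)/(-3 + z) = 2*z/(-3 + z))
-9*g(-5)*(-4) = -18*(-5)/(-3 - 5)*(-4) = -18*(-5)/(-8)*(-4) = -18*(-5)*(-1)/8*(-4) = -9*5/4*(-4) = -45/4*(-4) = 45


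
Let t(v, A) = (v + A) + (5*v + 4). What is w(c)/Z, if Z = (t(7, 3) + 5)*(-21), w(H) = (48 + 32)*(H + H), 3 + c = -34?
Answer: 2960/567 ≈ 5.2205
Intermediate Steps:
c = -37 (c = -3 - 34 = -37)
w(H) = 160*H (w(H) = 80*(2*H) = 160*H)
t(v, A) = 4 + A + 6*v (t(v, A) = (A + v) + (4 + 5*v) = 4 + A + 6*v)
Z = -1134 (Z = ((4 + 3 + 6*7) + 5)*(-21) = ((4 + 3 + 42) + 5)*(-21) = (49 + 5)*(-21) = 54*(-21) = -1134)
w(c)/Z = (160*(-37))/(-1134) = -5920*(-1/1134) = 2960/567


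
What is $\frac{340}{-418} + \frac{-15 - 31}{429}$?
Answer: $- \frac{7504}{8151} \approx -0.92062$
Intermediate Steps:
$\frac{340}{-418} + \frac{-15 - 31}{429} = 340 \left(- \frac{1}{418}\right) + \left(-15 - 31\right) \frac{1}{429} = - \frac{170}{209} - \frac{46}{429} = - \frac{7504}{8151}$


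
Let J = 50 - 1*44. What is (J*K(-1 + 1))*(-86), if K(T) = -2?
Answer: 1032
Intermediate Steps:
J = 6 (J = 50 - 44 = 6)
(J*K(-1 + 1))*(-86) = (6*(-2))*(-86) = -12*(-86) = 1032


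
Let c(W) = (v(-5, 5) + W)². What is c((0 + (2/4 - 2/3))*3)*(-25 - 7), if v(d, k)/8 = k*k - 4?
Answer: -897800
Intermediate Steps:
v(d, k) = -32 + 8*k² (v(d, k) = 8*(k*k - 4) = 8*(k² - 4) = 8*(-4 + k²) = -32 + 8*k²)
c(W) = (168 + W)² (c(W) = ((-32 + 8*5²) + W)² = ((-32 + 8*25) + W)² = ((-32 + 200) + W)² = (168 + W)²)
c((0 + (2/4 - 2/3))*3)*(-25 - 7) = (168 + (0 + (2/4 - 2/3))*3)²*(-25 - 7) = (168 + (0 + (2*(¼) - 2*⅓))*3)²*(-32) = (168 + (0 + (½ - ⅔))*3)²*(-32) = (168 + (0 - ⅙)*3)²*(-32) = (168 - ⅙*3)²*(-32) = (168 - ½)²*(-32) = (335/2)²*(-32) = (112225/4)*(-32) = -897800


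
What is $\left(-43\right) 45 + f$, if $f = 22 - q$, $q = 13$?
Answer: $-1926$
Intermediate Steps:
$f = 9$ ($f = 22 - 13 = 9$)
$\left(-43\right) 45 + f = \left(-43\right) 45 + 9 = -1935 + 9 = -1926$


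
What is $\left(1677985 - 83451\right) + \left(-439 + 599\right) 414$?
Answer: $1660774$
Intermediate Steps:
$\left(1677985 - 83451\right) + \left(-439 + 599\right) 414 = 1594534 + 160 \cdot 414 = 1594534 + 66240 = 1660774$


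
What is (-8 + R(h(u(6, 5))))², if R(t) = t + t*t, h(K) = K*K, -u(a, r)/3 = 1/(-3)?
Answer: 36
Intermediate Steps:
u(a, r) = 1 (u(a, r) = -3/(-3) = -3*(-⅓) = 1)
h(K) = K²
R(t) = t + t²
(-8 + R(h(u(6, 5))))² = (-8 + 1²*(1 + 1²))² = (-8 + 1*(1 + 1))² = (-8 + 1*2)² = (-8 + 2)² = (-6)² = 36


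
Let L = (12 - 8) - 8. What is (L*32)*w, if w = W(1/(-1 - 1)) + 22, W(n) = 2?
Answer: -3072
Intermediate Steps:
L = -4 (L = 4 - 8 = -4)
w = 24 (w = 2 + 22 = 24)
(L*32)*w = -4*32*24 = -128*24 = -3072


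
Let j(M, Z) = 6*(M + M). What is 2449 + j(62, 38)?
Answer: 3193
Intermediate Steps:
j(M, Z) = 12*M (j(M, Z) = 6*(2*M) = 12*M)
2449 + j(62, 38) = 2449 + 12*62 = 2449 + 744 = 3193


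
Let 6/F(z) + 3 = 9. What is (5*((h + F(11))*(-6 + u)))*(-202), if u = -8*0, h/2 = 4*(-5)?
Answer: -236340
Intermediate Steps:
F(z) = 1 (F(z) = 6/(-3 + 9) = 6/6 = 6*(⅙) = 1)
h = -40 (h = 2*(4*(-5)) = 2*(-20) = -40)
u = 0
(5*((h + F(11))*(-6 + u)))*(-202) = (5*((-40 + 1)*(-6 + 0)))*(-202) = (5*(-39*(-6)))*(-202) = (5*234)*(-202) = 1170*(-202) = -236340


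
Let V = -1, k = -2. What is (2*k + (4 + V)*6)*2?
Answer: 28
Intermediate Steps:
(2*k + (4 + V)*6)*2 = (2*(-2) + (4 - 1)*6)*2 = (-4 + 3*6)*2 = (-4 + 18)*2 = 14*2 = 28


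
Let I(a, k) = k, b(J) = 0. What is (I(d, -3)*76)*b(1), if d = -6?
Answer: 0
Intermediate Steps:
(I(d, -3)*76)*b(1) = -3*76*0 = -228*0 = 0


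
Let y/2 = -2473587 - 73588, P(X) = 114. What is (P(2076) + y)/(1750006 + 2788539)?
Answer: -5094236/4538545 ≈ -1.1224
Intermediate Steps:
y = -5094350 (y = 2*(-2473587 - 73588) = 2*(-2547175) = -5094350)
(P(2076) + y)/(1750006 + 2788539) = (114 - 5094350)/(1750006 + 2788539) = -5094236/4538545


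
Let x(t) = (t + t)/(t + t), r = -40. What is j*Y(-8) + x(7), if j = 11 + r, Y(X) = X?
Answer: 233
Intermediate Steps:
j = -29 (j = 11 - 40 = -29)
x(t) = 1 (x(t) = (2*t)/((2*t)) = (2*t)*(1/(2*t)) = 1)
j*Y(-8) + x(7) = -29*(-8) + 1 = 232 + 1 = 233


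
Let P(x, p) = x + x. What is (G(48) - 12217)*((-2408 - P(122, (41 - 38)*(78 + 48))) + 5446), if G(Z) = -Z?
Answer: -34268410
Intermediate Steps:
P(x, p) = 2*x
(G(48) - 12217)*((-2408 - P(122, (41 - 38)*(78 + 48))) + 5446) = (-1*48 - 12217)*((-2408 - 2*122) + 5446) = (-48 - 12217)*((-2408 - 1*244) + 5446) = -12265*((-2408 - 244) + 5446) = -12265*(-2652 + 5446) = -12265*2794 = -34268410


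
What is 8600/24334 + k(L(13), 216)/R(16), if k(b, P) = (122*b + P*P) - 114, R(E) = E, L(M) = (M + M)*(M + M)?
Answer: 784891069/97336 ≈ 8063.7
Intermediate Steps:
L(M) = 4*M² (L(M) = (2*M)*(2*M) = 4*M²)
k(b, P) = -114 + P² + 122*b (k(b, P) = (122*b + P²) - 114 = (P² + 122*b) - 114 = -114 + P² + 122*b)
8600/24334 + k(L(13), 216)/R(16) = 8600/24334 + (-114 + 216² + 122*(4*13²))/16 = 8600*(1/24334) + (-114 + 46656 + 122*(4*169))*(1/16) = 4300/12167 + (-114 + 46656 + 122*676)*(1/16) = 4300/12167 + (-114 + 46656 + 82472)*(1/16) = 4300/12167 + 129014*(1/16) = 4300/12167 + 64507/8 = 784891069/97336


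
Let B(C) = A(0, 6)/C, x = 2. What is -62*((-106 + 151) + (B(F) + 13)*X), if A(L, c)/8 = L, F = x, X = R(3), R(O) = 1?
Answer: -3596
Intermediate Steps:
X = 1
F = 2
A(L, c) = 8*L
B(C) = 0 (B(C) = (8*0)/C = 0/C = 0)
-62*((-106 + 151) + (B(F) + 13)*X) = -62*((-106 + 151) + (0 + 13)*1) = -62*(45 + 13*1) = -62*(45 + 13) = -62*58 = -3596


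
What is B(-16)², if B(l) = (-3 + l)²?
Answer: 130321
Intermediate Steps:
B(-16)² = ((-3 - 16)²)² = ((-19)²)² = 361² = 130321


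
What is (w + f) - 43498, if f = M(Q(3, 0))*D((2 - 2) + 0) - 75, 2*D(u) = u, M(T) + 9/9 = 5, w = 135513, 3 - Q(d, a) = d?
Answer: 91940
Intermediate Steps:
Q(d, a) = 3 - d
M(T) = 4 (M(T) = -1 + 5 = 4)
D(u) = u/2
f = -75 (f = 4*(((2 - 2) + 0)/2) - 75 = 4*((0 + 0)/2) - 75 = 4*((1/2)*0) - 75 = 4*0 - 75 = 0 - 75 = -75)
(w + f) - 43498 = (135513 - 75) - 43498 = 135438 - 43498 = 91940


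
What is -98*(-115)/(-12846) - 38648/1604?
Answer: -64318661/2575623 ≈ -24.972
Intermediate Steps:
-98*(-115)/(-12846) - 38648/1604 = 11270*(-1/12846) - 38648*1/1604 = -5635/6423 - 9662/401 = -64318661/2575623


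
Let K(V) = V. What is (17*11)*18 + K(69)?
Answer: 3435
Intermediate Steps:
(17*11)*18 + K(69) = (17*11)*18 + 69 = 187*18 + 69 = 3366 + 69 = 3435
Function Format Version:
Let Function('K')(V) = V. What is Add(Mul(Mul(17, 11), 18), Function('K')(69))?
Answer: 3435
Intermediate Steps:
Add(Mul(Mul(17, 11), 18), Function('K')(69)) = Add(Mul(Mul(17, 11), 18), 69) = Add(Mul(187, 18), 69) = Add(3366, 69) = 3435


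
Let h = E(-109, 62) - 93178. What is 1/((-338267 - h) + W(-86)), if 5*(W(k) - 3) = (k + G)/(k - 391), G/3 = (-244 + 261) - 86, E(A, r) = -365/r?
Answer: -147870/36239978129 ≈ -4.0803e-6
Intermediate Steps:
G = -207 (G = 3*((-244 + 261) - 86) = 3*(17 - 86) = 3*(-69) = -207)
W(k) = 3 + (-207 + k)/(5*(-391 + k)) (W(k) = 3 + ((k - 207)/(k - 391))/5 = 3 + ((-207 + k)/(-391 + k))/5 = 3 + (-207 + k)/(5*(-391 + k)))
h = -5777401/62 (h = -365/62 - 93178 = -5777401/62 ≈ -93184.)
1/((-338267 - h) + W(-86)) = 1/((-338267 - 1*(-5777401/62)) + 8*(-759 + 2*(-86))/(5*(-391 - 86))) = 1/((-338267 + 5777401/62) + (8/5)*(-759 - 172)/(-477)) = 1/(-15195153/62 + (8/5)*(-1/477)*(-931)) = 1/(-15195153/62 + 7448/2385) = 1/(-36239978129/147870) = -147870/36239978129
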